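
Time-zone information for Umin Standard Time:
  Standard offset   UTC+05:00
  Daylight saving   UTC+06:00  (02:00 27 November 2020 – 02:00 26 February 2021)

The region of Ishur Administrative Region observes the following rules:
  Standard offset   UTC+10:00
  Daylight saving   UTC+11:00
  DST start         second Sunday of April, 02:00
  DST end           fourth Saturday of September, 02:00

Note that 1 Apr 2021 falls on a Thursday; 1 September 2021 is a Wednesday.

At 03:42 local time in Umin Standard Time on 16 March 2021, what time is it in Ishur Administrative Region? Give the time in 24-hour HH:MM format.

08:42

16 March 2021 is outside the daylight-saving period (27 November 2020 – 26 February 2021), so Umin Standard Time is on standard time, UTC+05:00.
03:42 Umin Standard Time − 5h = 22:42 UTC (rolling into the previous day, 15 March 2021).
1 April 2021 is a Thursday, so the first Sunday is April 4 and the second is April 11.
1 September 2021 is a Wednesday, so the first Saturday is September 4 and the fourth is September 25.
At the standard offset (UTC+10:00), 22:42 UTC + 10h = 08:42 Ishur Administrative Region standard time (rolling into the next day, 16 March 2021).
Daylight saving runs 11 April – 25 September; the standard-time date in Ishur Administrative Region, 16 March 2021, is outside that window, so Ishur Administrative Region is on standard time at UTC+10:00.
22:42 UTC + 10h = 08:42 Ishur Administrative Region (rolling into the next day, 16 March 2021).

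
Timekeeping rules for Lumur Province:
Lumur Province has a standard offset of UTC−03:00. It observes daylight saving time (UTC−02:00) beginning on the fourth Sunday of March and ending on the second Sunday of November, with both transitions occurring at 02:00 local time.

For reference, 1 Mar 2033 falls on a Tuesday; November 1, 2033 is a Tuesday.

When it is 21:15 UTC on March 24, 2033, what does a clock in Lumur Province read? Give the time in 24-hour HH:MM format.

18:15

1 March 2033 is a Tuesday, so the first Sunday is March 6 and the fourth is March 27.
1 November 2033 is a Tuesday, so the first Sunday is November 6 and the second is November 13.
At the standard offset (UTC−03:00), 21:15 UTC − 3h = 18:15 Lumur Province standard time.
The standard-time date in Lumur Province, March 24, 2033, does not fall between 27 March and 13 November, so daylight saving is not in effect and Lumur Province is at UTC−03:00.
21:15 UTC − 3h = 18:15 local.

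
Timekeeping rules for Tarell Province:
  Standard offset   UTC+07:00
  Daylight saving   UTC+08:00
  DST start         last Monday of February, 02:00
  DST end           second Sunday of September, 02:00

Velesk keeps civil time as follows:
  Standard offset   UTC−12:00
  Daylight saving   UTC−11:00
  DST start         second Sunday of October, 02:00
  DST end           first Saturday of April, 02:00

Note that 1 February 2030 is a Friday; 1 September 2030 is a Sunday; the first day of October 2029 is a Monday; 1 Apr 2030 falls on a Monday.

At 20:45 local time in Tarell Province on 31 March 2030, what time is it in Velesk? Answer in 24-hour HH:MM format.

01:45

1 February 2030 is a Friday, so Mondays fall on 4, 11, 18, 25; the last is February 25.
1 September 2030 is a Sunday, so the first Sunday is September 1 and the second is September 8.
Daylight saving runs 25 February – 8 September; 31 March 2030 is inside that window, so Tarell Province is at UTC+08:00.
20:45 Tarell Province − 8h = 12:45 UTC.
1 October 2029 is a Monday, so the first Sunday is October 7 and the second is October 14.
1 April 2030 is a Monday, so the first Saturday is April 6.
At the standard offset (UTC−12:00), 12:45 UTC − 12h = 00:45 Velesk standard time.
The standard-time date in Velesk, 31 March 2030, lies within the daylight-saving period (14 October 2029 – 6 April 2030), so Velesk is on daylight time, UTC−11:00.
12:45 UTC − 11h = 01:45 Velesk.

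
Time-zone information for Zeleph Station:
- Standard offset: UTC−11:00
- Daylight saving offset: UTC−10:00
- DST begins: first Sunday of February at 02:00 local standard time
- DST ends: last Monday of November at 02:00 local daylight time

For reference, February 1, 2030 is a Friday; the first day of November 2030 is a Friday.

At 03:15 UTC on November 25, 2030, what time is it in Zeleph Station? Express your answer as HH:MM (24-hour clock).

1 February 2030 is a Friday, so the first Sunday is February 3.
1 November 2030 is a Friday, so Mondays fall on 4, 11, 18, 25; the last is November 25.
At the standard offset (UTC−11:00), 03:15 UTC − 11h = 16:15 Zeleph Station standard time (rolling into the previous day, 24 November 2030).
The standard-time date in Zeleph Station, November 24, 2030, lies within the daylight-saving period (3 February – 25 November), so Zeleph Station is on daylight time, UTC−10:00.
03:15 UTC − 10h = 17:15 local (rolling into the previous day, 24 November 2030).

17:15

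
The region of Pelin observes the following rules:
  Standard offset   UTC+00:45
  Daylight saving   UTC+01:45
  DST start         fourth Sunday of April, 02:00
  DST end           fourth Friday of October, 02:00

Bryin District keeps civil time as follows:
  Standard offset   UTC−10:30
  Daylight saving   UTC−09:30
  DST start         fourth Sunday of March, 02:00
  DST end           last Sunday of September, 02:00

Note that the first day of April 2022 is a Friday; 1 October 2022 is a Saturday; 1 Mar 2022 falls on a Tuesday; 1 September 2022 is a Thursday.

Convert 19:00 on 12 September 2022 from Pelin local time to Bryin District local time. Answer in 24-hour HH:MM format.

1 April 2022 is a Friday, so the first Sunday is April 3 and the fourth is April 24.
1 October 2022 is a Saturday, so the first Friday is October 7 and the fourth is October 28.
12 September 2022 falls between 24 April and 28 October, so daylight saving is in effect and Pelin is at UTC+01:45.
19:00 Pelin − 1h45m = 17:15 UTC.
1 March 2022 is a Tuesday, so the first Sunday is March 6 and the fourth is March 27.
1 September 2022 is a Thursday, so Sundays fall on 4, 11, 18, 25; the last is September 25.
At the standard offset (UTC−10:30), 17:15 UTC − 10h30m = 06:45 Bryin District standard time.
Daylight saving runs 27 March – 25 September; the standard-time date in Bryin District, 12 September 2022, is inside that window, so Bryin District is at UTC−09:30.
17:15 UTC − 9h30m = 07:45 Bryin District.

07:45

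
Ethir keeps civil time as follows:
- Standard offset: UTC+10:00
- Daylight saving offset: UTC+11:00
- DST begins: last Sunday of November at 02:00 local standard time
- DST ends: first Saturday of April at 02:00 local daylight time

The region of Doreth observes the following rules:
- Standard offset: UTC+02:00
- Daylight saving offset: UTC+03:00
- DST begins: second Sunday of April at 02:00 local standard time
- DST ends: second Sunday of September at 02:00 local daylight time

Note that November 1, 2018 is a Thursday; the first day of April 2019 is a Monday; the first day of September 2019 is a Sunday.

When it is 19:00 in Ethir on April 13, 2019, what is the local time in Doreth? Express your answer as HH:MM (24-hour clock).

11:00

1 November 2018 is a Thursday, so Sundays fall on 4, 11, 18, 25; the last is November 25.
1 April 2019 is a Monday, so the first Saturday is April 6.
April 13, 2019 is outside the daylight-saving period (25 November 2018 – 6 April 2019), so Ethir is on standard time, UTC+10:00.
19:00 Ethir − 10h = 09:00 UTC.
1 April 2019 is a Monday, so the first Sunday is April 7 and the second is April 14.
1 September 2019 is a Sunday, so the first Sunday is September 1 and the second is September 8.
At the standard offset (UTC+02:00), 09:00 UTC + 2h = 11:00 Doreth standard time.
The standard-time date in Doreth, April 13, 2019, is outside the daylight-saving period (14 April – 8 September), so Doreth is on standard time, UTC+02:00.
09:00 UTC + 2h = 11:00 Doreth.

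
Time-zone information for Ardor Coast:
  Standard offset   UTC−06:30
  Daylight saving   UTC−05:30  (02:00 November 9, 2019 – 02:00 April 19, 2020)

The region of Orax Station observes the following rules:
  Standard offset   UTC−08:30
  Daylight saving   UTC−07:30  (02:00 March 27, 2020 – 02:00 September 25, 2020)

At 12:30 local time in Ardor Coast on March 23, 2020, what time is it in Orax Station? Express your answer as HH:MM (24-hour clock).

Daylight saving runs 9 November 2019 – 19 April 2020; March 23, 2020 is inside that window, so Ardor Coast is at UTC−05:30.
12:30 Ardor Coast + 5h30m = 18:00 UTC.
At the standard offset (UTC−08:30), 18:00 UTC − 8h30m = 09:30 Orax Station standard time.
The standard-time date in Orax Station, March 23, 2020, is outside the daylight-saving period (27 March – 25 September), so Orax Station is on standard time, UTC−08:30.
18:00 UTC − 8h30m = 09:30 Orax Station.

09:30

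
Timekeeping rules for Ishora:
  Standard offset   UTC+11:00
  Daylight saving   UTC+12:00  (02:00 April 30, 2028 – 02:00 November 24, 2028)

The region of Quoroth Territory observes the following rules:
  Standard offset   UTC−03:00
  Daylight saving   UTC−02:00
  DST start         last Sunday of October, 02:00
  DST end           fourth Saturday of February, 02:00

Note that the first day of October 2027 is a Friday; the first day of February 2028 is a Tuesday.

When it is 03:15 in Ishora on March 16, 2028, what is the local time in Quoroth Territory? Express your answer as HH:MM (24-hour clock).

13:15

Daylight saving runs 30 April – 24 November; March 16, 2028 is outside that window, so Ishora is on standard time at UTC+11:00.
03:15 Ishora − 11h = 16:15 UTC (rolling into the previous day, 15 March 2028).
1 October 2027 is a Friday, so Sundays fall on 3, 10, 17, 24, 31; the last is October 31.
1 February 2028 is a Tuesday, so the first Saturday is February 5 and the fourth is February 26.
At the standard offset (UTC−03:00), 16:15 UTC − 3h = 13:15 Quoroth Territory standard time.
Daylight saving runs 31 October 2027 – 26 February 2028; the standard-time date in Quoroth Territory, March 15, 2028, is outside that window, so Quoroth Territory is on standard time at UTC−03:00.
16:15 UTC − 3h = 13:15 Quoroth Territory.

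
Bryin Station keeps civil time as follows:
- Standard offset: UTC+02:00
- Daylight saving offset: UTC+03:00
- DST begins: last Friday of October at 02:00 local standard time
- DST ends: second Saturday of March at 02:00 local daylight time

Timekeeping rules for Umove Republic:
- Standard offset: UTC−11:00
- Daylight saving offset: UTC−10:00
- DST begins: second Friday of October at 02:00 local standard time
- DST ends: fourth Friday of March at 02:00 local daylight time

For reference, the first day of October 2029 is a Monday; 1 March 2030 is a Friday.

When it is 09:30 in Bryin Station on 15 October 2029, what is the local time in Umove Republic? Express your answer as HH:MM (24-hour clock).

1 October 2029 is a Monday, so Fridays fall on 5, 12, 19, 26; the last is October 26.
1 March 2030 is a Friday, so the first Saturday is March 2 and the second is March 9.
15 October 2029 is outside the daylight-saving period (26 October 2029 – 9 March 2030), so Bryin Station is on standard time, UTC+02:00.
09:30 Bryin Station − 2h = 07:30 UTC.
1 October 2029 is a Monday, so the first Friday is October 5 and the second is October 12.
1 March 2030 is a Friday, so the first Friday is March 1 and the fourth is March 22.
At the standard offset (UTC−11:00), 07:30 UTC − 11h = 20:30 Umove Republic standard time (rolling into the previous day, 14 October 2029).
The standard-time date in Umove Republic, 14 October 2029, lies within the daylight-saving period (12 October 2029 – 22 March 2030), so Umove Republic is on daylight time, UTC−10:00.
07:30 UTC − 10h = 21:30 Umove Republic (rolling into the previous day, 14 October 2029).

21:30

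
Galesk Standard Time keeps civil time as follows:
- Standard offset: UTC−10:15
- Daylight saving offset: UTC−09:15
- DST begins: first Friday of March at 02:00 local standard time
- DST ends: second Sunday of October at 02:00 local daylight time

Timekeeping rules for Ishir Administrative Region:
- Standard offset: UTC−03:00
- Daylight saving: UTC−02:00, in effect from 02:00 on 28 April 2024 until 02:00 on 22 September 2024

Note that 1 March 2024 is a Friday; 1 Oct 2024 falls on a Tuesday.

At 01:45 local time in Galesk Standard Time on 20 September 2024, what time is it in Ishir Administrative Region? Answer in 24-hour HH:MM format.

1 March 2024 is a Friday, so the first Friday is March 1.
1 October 2024 is a Tuesday, so the first Sunday is October 6 and the second is October 13.
Daylight saving runs 1 March – 13 October; 20 September 2024 is inside that window, so Galesk Standard Time is at UTC−09:15.
01:45 Galesk Standard Time + 9h15m = 11:00 UTC.
At the standard offset (UTC−03:00), 11:00 UTC − 3h = 08:00 Ishir Administrative Region standard time.
The standard-time date in Ishir Administrative Region, 20 September 2024, falls between 28 April and 22 September, so daylight saving is in effect and Ishir Administrative Region is at UTC−02:00.
11:00 UTC − 2h = 09:00 Ishir Administrative Region.

09:00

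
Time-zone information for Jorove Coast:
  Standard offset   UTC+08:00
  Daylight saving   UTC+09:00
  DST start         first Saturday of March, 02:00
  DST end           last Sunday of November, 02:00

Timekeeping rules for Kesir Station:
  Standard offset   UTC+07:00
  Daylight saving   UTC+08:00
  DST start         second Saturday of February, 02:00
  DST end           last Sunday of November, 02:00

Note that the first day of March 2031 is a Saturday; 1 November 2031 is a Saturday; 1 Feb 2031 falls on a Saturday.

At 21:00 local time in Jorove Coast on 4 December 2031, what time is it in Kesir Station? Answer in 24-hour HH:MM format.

1 March 2031 is a Saturday, so the first Saturday is March 1.
1 November 2031 is a Saturday, so Sundays fall on 2, 9, 16, 23, 30; the last is November 30.
4 December 2031 does not fall between 1 March and 30 November, so daylight saving is not in effect and Jorove Coast is at UTC+08:00.
21:00 Jorove Coast − 8h = 13:00 UTC.
1 February 2031 is a Saturday, so the first Saturday is February 1 and the second is February 8.
1 November 2031 is a Saturday, so Sundays fall on 2, 9, 16, 23, 30; the last is November 30.
At the standard offset (UTC+07:00), 13:00 UTC + 7h = 20:00 Kesir Station standard time.
The standard-time date in Kesir Station, 4 December 2031, is outside the daylight-saving period (8 February – 30 November), so Kesir Station is on standard time, UTC+07:00.
13:00 UTC + 7h = 20:00 Kesir Station.

20:00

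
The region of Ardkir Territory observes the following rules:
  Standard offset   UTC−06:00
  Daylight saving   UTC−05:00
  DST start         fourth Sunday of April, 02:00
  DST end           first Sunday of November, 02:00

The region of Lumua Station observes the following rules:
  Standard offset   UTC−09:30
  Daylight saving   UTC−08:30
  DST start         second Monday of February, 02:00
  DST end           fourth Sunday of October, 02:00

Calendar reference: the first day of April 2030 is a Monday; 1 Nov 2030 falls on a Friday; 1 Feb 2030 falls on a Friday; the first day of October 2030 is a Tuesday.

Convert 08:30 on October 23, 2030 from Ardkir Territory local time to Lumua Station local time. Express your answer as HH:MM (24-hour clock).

1 April 2030 is a Monday, so the first Sunday is April 7 and the fourth is April 28.
1 November 2030 is a Friday, so the first Sunday is November 3.
October 23, 2030 lies within the daylight-saving period (28 April – 3 November), so Ardkir Territory is on daylight time, UTC−05:00.
08:30 Ardkir Territory + 5h = 13:30 UTC.
1 February 2030 is a Friday, so the first Monday is February 4 and the second is February 11.
1 October 2030 is a Tuesday, so the first Sunday is October 6 and the fourth is October 27.
At the standard offset (UTC−09:30), 13:30 UTC − 9h30m = 04:00 Lumua Station standard time.
The standard-time date in Lumua Station, October 23, 2030, lies within the daylight-saving period (11 February – 27 October), so Lumua Station is on daylight time, UTC−08:30.
13:30 UTC − 8h30m = 05:00 Lumua Station.

05:00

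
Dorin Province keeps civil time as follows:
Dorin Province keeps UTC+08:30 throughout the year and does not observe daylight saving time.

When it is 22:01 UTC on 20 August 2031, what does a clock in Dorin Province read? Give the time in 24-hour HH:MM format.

Dorin Province has no daylight saving, so its offset is UTC+08:30 year-round.
22:01 UTC + 8h30m = 06:31 local (rolling into the next day, 21 August 2031).

06:31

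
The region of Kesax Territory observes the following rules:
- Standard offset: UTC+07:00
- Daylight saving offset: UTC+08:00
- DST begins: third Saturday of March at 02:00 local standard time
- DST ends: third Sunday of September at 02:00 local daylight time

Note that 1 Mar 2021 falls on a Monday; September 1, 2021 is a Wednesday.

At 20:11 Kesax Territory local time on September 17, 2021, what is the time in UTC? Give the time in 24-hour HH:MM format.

1 March 2021 is a Monday, so the first Saturday is March 6 and the third is March 20.
1 September 2021 is a Wednesday, so the first Sunday is September 5 and the third is September 19.
September 17, 2021 falls between 20 March and 19 September, so daylight saving is in effect and Kesax Territory is at UTC+08:00.
20:11 local − 8h = 12:11 UTC.

12:11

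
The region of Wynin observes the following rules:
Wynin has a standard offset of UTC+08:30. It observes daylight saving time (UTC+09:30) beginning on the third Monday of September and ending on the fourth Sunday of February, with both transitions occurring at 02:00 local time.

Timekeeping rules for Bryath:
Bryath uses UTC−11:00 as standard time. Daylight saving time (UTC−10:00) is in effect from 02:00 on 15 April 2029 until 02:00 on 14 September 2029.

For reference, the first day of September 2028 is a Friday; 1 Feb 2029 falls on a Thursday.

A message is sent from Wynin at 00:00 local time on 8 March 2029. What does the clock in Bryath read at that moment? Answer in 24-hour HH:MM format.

04:30

1 September 2028 is a Friday, so the first Monday is September 4 and the third is September 18.
1 February 2029 is a Thursday, so the first Sunday is February 4 and the fourth is February 25.
Daylight saving runs 18 September 2028 – 25 February 2029; 8 March 2029 is outside that window, so Wynin is on standard time at UTC+08:30.
00:00 Wynin − 8h30m = 15:30 UTC (rolling into the previous day, 7 March 2029).
At the standard offset (UTC−11:00), 15:30 UTC − 11h = 04:30 Bryath standard time.
The standard-time date in Bryath, 7 March 2029, is outside the daylight-saving period (15 April – 14 September), so Bryath is on standard time, UTC−11:00.
15:30 UTC − 11h = 04:30 Bryath.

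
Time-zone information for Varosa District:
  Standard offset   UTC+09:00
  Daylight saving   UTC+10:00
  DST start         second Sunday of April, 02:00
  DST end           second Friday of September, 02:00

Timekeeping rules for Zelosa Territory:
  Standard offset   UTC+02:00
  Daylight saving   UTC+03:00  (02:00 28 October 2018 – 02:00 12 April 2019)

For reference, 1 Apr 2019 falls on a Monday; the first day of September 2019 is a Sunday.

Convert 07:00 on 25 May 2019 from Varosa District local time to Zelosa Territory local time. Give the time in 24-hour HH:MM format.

1 April 2019 is a Monday, so the first Sunday is April 7 and the second is April 14.
1 September 2019 is a Sunday, so the first Friday is September 6 and the second is September 13.
Daylight saving runs 14 April – 13 September; 25 May 2019 is inside that window, so Varosa District is at UTC+10:00.
07:00 Varosa District − 10h = 21:00 UTC (rolling into the previous day, 24 May 2019).
At the standard offset (UTC+02:00), 21:00 UTC + 2h = 23:00 Zelosa Territory standard time.
The standard-time date in Zelosa Territory, 24 May 2019, does not fall between 28 October 2018 and 12 April 2019, so daylight saving is not in effect and Zelosa Territory is at UTC+02:00.
21:00 UTC + 2h = 23:00 Zelosa Territory.

23:00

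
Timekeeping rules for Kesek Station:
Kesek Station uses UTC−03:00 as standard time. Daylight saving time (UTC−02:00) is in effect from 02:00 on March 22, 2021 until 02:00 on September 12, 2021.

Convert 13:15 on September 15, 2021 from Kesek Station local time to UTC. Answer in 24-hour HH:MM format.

September 15, 2021 is outside the daylight-saving period (22 March – 12 September), so Kesek Station is on standard time, UTC−03:00.
13:15 local + 3h = 16:15 UTC.

16:15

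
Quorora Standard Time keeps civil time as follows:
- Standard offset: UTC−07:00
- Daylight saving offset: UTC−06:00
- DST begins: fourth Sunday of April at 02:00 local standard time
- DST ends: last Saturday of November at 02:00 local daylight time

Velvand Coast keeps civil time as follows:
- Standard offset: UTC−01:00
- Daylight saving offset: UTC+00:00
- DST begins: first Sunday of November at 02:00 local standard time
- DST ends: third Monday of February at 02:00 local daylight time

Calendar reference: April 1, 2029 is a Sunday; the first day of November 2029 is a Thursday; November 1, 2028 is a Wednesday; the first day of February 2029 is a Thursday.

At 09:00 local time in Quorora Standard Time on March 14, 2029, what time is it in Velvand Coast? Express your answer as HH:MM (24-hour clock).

15:00

1 April 2029 is a Sunday, so the first Sunday is April 1 and the fourth is April 22.
1 November 2029 is a Thursday, so Saturdays fall on 3, 10, 17, 24; the last is November 24.
Daylight saving runs 22 April – 24 November; March 14, 2029 is outside that window, so Quorora Standard Time is on standard time at UTC−07:00.
09:00 Quorora Standard Time + 7h = 16:00 UTC.
1 November 2028 is a Wednesday, so the first Sunday is November 5.
1 February 2029 is a Thursday, so the first Monday is February 5 and the third is February 19.
At the standard offset (UTC−01:00), 16:00 UTC − 1h = 15:00 Velvand Coast standard time.
The standard-time date in Velvand Coast, March 14, 2029, does not fall between 5 November 2028 and 19 February 2029, so daylight saving is not in effect and Velvand Coast is at UTC−01:00.
16:00 UTC − 1h = 15:00 Velvand Coast.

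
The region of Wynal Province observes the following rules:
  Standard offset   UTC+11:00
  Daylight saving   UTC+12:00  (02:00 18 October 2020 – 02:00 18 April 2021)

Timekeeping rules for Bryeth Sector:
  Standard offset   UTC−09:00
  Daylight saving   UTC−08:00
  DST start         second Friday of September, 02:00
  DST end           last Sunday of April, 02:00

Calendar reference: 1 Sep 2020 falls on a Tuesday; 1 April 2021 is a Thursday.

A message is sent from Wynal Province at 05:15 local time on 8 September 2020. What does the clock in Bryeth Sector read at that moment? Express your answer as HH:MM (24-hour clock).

09:15

8 September 2020 is outside the daylight-saving period (18 October 2020 – 18 April 2021), so Wynal Province is on standard time, UTC+11:00.
05:15 Wynal Province − 11h = 18:15 UTC (rolling into the previous day, 7 September 2020).
1 September 2020 is a Tuesday, so the first Friday is September 4 and the second is September 11.
1 April 2021 is a Thursday, so Sundays fall on 4, 11, 18, 25; the last is April 25.
At the standard offset (UTC−09:00), 18:15 UTC − 9h = 09:15 Bryeth Sector standard time.
The standard-time date in Bryeth Sector, 7 September 2020, does not fall between 11 September 2020 and 25 April 2021, so daylight saving is not in effect and Bryeth Sector is at UTC−09:00.
18:15 UTC − 9h = 09:15 Bryeth Sector.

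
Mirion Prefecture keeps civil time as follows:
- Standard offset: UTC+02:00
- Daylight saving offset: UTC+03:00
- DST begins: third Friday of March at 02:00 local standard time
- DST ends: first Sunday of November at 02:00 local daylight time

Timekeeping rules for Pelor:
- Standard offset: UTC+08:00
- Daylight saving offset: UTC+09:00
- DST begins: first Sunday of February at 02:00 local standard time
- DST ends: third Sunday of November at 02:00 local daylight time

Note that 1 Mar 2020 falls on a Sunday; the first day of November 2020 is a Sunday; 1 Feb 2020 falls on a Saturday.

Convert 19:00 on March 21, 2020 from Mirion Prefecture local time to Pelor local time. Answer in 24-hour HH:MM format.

01:00

1 March 2020 is a Sunday, so the first Friday is March 6 and the third is March 20.
1 November 2020 is a Sunday, so the first Sunday is November 1.
March 21, 2020 falls between 20 March and 1 November, so daylight saving is in effect and Mirion Prefecture is at UTC+03:00.
19:00 Mirion Prefecture − 3h = 16:00 UTC.
1 February 2020 is a Saturday, so the first Sunday is February 2.
1 November 2020 is a Sunday, so the first Sunday is November 1 and the third is November 15.
At the standard offset (UTC+08:00), 16:00 UTC + 8h = 00:00 Pelor standard time (rolling into the next day, 22 March 2020).
The standard-time date in Pelor, March 22, 2020, falls between 2 February and 15 November, so daylight saving is in effect and Pelor is at UTC+09:00.
16:00 UTC + 9h = 01:00 Pelor (rolling into the next day, 22 March 2020).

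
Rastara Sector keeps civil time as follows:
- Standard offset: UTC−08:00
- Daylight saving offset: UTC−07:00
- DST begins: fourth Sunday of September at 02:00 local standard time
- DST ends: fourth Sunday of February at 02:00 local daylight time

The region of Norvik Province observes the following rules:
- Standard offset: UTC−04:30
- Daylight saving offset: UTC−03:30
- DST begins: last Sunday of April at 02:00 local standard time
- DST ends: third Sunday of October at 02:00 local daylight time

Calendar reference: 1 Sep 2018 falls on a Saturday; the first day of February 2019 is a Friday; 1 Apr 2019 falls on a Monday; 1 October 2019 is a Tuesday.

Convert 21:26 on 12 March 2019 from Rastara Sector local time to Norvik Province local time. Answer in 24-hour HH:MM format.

00:56

1 September 2018 is a Saturday, so the first Sunday is September 2 and the fourth is September 23.
1 February 2019 is a Friday, so the first Sunday is February 3 and the fourth is February 24.
Daylight saving runs 23 September 2018 – 24 February 2019; 12 March 2019 is outside that window, so Rastara Sector is on standard time at UTC−08:00.
21:26 Rastara Sector + 8h = 05:26 UTC (rolling into the next day, 13 March 2019).
1 April 2019 is a Monday, so Sundays fall on 7, 14, 21, 28; the last is April 28.
1 October 2019 is a Tuesday, so the first Sunday is October 6 and the third is October 20.
At the standard offset (UTC−04:30), 05:26 UTC − 4h30m = 00:56 Norvik Province standard time.
The standard-time date in Norvik Province, 13 March 2019, does not fall between 28 April and 20 October, so daylight saving is not in effect and Norvik Province is at UTC−04:30.
05:26 UTC − 4h30m = 00:56 Norvik Province.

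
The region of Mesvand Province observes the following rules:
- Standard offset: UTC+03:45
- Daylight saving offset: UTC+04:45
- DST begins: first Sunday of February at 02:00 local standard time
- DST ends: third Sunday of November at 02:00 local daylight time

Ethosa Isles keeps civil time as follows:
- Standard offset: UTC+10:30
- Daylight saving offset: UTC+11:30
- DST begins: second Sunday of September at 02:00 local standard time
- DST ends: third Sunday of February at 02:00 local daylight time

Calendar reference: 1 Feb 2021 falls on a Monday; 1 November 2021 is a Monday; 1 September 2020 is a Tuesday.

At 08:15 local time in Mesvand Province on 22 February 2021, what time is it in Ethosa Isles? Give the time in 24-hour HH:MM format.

14:00

1 February 2021 is a Monday, so the first Sunday is February 7.
1 November 2021 is a Monday, so the first Sunday is November 7 and the third is November 21.
22 February 2021 falls between 7 February and 21 November, so daylight saving is in effect and Mesvand Province is at UTC+04:45.
08:15 Mesvand Province − 4h45m = 03:30 UTC.
1 September 2020 is a Tuesday, so the first Sunday is September 6 and the second is September 13.
1 February 2021 is a Monday, so the first Sunday is February 7 and the third is February 21.
At the standard offset (UTC+10:30), 03:30 UTC + 10h30m = 14:00 Ethosa Isles standard time.
The standard-time date in Ethosa Isles, 22 February 2021, does not fall between 13 September 2020 and 21 February 2021, so daylight saving is not in effect and Ethosa Isles is at UTC+10:30.
03:30 UTC + 10h30m = 14:00 Ethosa Isles.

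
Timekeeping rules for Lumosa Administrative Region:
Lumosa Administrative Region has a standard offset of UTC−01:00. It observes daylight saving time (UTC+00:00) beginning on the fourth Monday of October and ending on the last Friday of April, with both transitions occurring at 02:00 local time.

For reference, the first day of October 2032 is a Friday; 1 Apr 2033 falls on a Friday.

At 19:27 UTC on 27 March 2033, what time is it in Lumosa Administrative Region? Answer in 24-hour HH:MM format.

19:27

1 October 2032 is a Friday, so the first Monday is October 4 and the fourth is October 25.
1 April 2033 is a Friday, so Fridays fall on 1, 8, 15, 22, 29; the last is April 29.
At the standard offset (UTC−01:00), 19:27 UTC − 1h = 18:27 Lumosa Administrative Region standard time.
The standard-time date in Lumosa Administrative Region, 27 March 2033, lies within the daylight-saving period (25 October 2032 – 29 April 2033), so Lumosa Administrative Region is on daylight time, UTC+00:00.
19:27 UTC + 0h = 19:27 local.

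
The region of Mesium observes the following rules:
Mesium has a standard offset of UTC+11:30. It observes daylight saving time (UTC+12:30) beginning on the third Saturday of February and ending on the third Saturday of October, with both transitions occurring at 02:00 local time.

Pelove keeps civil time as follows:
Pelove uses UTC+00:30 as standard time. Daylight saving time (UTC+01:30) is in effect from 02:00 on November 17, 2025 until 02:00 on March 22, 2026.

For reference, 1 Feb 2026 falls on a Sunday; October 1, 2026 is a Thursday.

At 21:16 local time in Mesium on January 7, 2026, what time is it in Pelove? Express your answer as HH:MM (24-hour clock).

11:16

1 February 2026 is a Sunday, so the first Saturday is February 7 and the third is February 21.
1 October 2026 is a Thursday, so the first Saturday is October 3 and the third is October 17.
Daylight saving runs 21 February – 17 October; January 7, 2026 is outside that window, so Mesium is on standard time at UTC+11:30.
21:16 Mesium − 11h30m = 09:46 UTC.
At the standard offset (UTC+00:30), 09:46 UTC + 0h30m = 10:16 Pelove standard time.
The standard-time date in Pelove, January 7, 2026, falls between 17 November 2025 and 22 March 2026, so daylight saving is in effect and Pelove is at UTC+01:30.
09:46 UTC + 1h30m = 11:16 Pelove.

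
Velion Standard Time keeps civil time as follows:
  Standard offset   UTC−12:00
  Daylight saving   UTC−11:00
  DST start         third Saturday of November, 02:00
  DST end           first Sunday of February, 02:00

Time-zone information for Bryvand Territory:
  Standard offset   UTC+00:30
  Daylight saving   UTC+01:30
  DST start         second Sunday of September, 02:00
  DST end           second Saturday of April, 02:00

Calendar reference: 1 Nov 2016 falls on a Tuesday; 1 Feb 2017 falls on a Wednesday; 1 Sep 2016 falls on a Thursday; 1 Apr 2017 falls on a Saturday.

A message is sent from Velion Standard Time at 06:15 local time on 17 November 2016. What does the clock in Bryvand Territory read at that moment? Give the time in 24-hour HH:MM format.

1 November 2016 is a Tuesday, so the first Saturday is November 5 and the third is November 19.
1 February 2017 is a Wednesday, so the first Sunday is February 5.
17 November 2016 does not fall between 19 November 2016 and 5 February 2017, so daylight saving is not in effect and Velion Standard Time is at UTC−12:00.
06:15 Velion Standard Time + 12h = 18:15 UTC.
1 September 2016 is a Thursday, so the first Sunday is September 4 and the second is September 11.
1 April 2017 is a Saturday, so the first Saturday is April 1 and the second is April 8.
At the standard offset (UTC+00:30), 18:15 UTC + 0h30m = 18:45 Bryvand Territory standard time.
Daylight saving runs 11 September 2016 – 8 April 2017; the standard-time date in Bryvand Territory, 17 November 2016, is inside that window, so Bryvand Territory is at UTC+01:30.
18:15 UTC + 1h30m = 19:45 Bryvand Territory.

19:45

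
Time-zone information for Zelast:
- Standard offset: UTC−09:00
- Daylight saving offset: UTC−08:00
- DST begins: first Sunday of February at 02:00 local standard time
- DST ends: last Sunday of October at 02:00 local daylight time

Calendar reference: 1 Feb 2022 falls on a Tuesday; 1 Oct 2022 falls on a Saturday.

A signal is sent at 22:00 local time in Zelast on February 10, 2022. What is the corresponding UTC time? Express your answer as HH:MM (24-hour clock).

06:00

1 February 2022 is a Tuesday, so the first Sunday is February 6.
1 October 2022 is a Saturday, so Sundays fall on 2, 9, 16, 23, 30; the last is October 30.
February 10, 2022 falls between 6 February and 30 October, so daylight saving is in effect and Zelast is at UTC−08:00.
22:00 local + 8h = 06:00 UTC (rolling into the next day, 11 February 2022).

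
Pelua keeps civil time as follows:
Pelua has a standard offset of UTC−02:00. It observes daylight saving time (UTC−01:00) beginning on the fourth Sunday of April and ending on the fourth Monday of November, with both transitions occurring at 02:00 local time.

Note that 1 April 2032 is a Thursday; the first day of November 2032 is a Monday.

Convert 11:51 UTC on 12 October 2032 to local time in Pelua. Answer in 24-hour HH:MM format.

1 April 2032 is a Thursday, so the first Sunday is April 4 and the fourth is April 25.
1 November 2032 is a Monday, so the first Monday is November 1 and the fourth is November 22.
At the standard offset (UTC−02:00), 11:51 UTC − 2h = 09:51 Pelua standard time.
The standard-time date in Pelua, 12 October 2032, lies within the daylight-saving period (25 April – 22 November), so Pelua is on daylight time, UTC−01:00.
11:51 UTC − 1h = 10:51 local.

10:51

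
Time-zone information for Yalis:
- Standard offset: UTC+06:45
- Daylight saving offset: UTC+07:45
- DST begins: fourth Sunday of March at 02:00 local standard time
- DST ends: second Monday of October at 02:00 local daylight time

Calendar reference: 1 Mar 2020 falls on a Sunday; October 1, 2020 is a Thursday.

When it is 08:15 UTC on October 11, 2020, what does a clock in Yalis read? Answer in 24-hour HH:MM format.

16:00

1 March 2020 is a Sunday, so the first Sunday is March 1 and the fourth is March 22.
1 October 2020 is a Thursday, so the first Monday is October 5 and the second is October 12.
At the standard offset (UTC+06:45), 08:15 UTC + 6h45m = 15:00 Yalis standard time.
The standard-time date in Yalis, October 11, 2020, lies within the daylight-saving period (22 March – 12 October), so Yalis is on daylight time, UTC+07:45.
08:15 UTC + 7h45m = 16:00 local.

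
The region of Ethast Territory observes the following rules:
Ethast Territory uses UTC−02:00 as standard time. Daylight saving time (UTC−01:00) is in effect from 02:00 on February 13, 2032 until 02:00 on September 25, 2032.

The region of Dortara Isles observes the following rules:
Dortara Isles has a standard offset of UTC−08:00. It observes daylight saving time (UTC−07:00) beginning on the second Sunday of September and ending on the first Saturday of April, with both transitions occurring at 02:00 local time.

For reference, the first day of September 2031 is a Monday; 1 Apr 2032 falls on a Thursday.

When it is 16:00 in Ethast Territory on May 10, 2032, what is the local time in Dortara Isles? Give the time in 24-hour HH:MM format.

09:00

May 10, 2032 lies within the daylight-saving period (13 February – 25 September), so Ethast Territory is on daylight time, UTC−01:00.
16:00 Ethast Territory + 1h = 17:00 UTC.
1 September 2031 is a Monday, so the first Sunday is September 7 and the second is September 14.
1 April 2032 is a Thursday, so the first Saturday is April 3.
At the standard offset (UTC−08:00), 17:00 UTC − 8h = 09:00 Dortara Isles standard time.
The standard-time date in Dortara Isles, May 10, 2032, is outside the daylight-saving period (14 September 2031 – 3 April 2032), so Dortara Isles is on standard time, UTC−08:00.
17:00 UTC − 8h = 09:00 Dortara Isles.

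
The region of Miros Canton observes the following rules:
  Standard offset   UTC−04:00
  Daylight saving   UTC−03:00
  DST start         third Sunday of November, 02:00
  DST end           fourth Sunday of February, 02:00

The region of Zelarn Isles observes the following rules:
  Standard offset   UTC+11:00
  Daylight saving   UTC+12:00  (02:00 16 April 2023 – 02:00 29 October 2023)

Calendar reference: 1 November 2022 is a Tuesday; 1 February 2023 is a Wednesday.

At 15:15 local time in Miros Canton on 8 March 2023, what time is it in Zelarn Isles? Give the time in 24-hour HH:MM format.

06:15

1 November 2022 is a Tuesday, so the first Sunday is November 6 and the third is November 20.
1 February 2023 is a Wednesday, so the first Sunday is February 5 and the fourth is February 26.
Daylight saving runs 20 November 2022 – 26 February 2023; 8 March 2023 is outside that window, so Miros Canton is on standard time at UTC−04:00.
15:15 Miros Canton + 4h = 19:15 UTC.
At the standard offset (UTC+11:00), 19:15 UTC + 11h = 06:15 Zelarn Isles standard time (rolling into the next day, 9 March 2023).
The standard-time date in Zelarn Isles, 9 March 2023, does not fall between 16 April and 29 October, so daylight saving is not in effect and Zelarn Isles is at UTC+11:00.
19:15 UTC + 11h = 06:15 Zelarn Isles (rolling into the next day, 9 March 2023).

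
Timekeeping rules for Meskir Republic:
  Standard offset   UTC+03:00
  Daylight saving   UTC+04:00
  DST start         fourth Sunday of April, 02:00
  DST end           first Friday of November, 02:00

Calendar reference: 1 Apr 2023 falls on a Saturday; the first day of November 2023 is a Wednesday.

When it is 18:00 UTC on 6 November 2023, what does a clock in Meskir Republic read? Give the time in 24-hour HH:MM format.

1 April 2023 is a Saturday, so the first Sunday is April 2 and the fourth is April 23.
1 November 2023 is a Wednesday, so the first Friday is November 3.
At the standard offset (UTC+03:00), 18:00 UTC + 3h = 21:00 Meskir Republic standard time.
The standard-time date in Meskir Republic, 6 November 2023, does not fall between 23 April and 3 November, so daylight saving is not in effect and Meskir Republic is at UTC+03:00.
18:00 UTC + 3h = 21:00 local.

21:00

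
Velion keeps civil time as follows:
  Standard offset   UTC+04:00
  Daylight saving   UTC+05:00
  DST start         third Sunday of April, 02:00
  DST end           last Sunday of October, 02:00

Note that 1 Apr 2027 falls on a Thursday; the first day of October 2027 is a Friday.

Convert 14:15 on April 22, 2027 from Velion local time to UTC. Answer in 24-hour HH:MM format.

1 April 2027 is a Thursday, so the first Sunday is April 4 and the third is April 18.
1 October 2027 is a Friday, so Sundays fall on 3, 10, 17, 24, 31; the last is October 31.
April 22, 2027 falls between 18 April and 31 October, so daylight saving is in effect and Velion is at UTC+05:00.
14:15 local − 5h = 09:15 UTC.

09:15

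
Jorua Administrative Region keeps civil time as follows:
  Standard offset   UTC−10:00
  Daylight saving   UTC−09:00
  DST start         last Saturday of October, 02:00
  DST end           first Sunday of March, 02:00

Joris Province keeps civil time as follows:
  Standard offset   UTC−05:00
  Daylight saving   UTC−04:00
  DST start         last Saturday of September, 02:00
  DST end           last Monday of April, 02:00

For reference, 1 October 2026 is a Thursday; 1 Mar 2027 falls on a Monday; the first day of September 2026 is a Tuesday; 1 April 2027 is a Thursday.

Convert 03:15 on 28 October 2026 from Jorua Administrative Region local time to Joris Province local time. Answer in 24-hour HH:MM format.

09:15

1 October 2026 is a Thursday, so Saturdays fall on 3, 10, 17, 24, 31; the last is October 31.
1 March 2027 is a Monday, so the first Sunday is March 7.
Daylight saving runs 31 October 2026 – 7 March 2027; 28 October 2026 is outside that window, so Jorua Administrative Region is on standard time at UTC−10:00.
03:15 Jorua Administrative Region + 10h = 13:15 UTC.
1 September 2026 is a Tuesday, so Saturdays fall on 5, 12, 19, 26; the last is September 26.
1 April 2027 is a Thursday, so Mondays fall on 5, 12, 19, 26; the last is April 26.
At the standard offset (UTC−05:00), 13:15 UTC − 5h = 08:15 Joris Province standard time.
Daylight saving runs 26 September 2026 – 26 April 2027; the standard-time date in Joris Province, 28 October 2026, is inside that window, so Joris Province is at UTC−04:00.
13:15 UTC − 4h = 09:15 Joris Province.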